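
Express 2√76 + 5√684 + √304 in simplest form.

2√76 = 4*√19; 5√684 = 30*√19; √304 = 4*√19
Combine: (4 + 30 + 4)·√19 = 38*√19

38*√19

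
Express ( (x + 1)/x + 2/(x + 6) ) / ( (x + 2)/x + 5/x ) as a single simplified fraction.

Numerator: (x + 1)/x + 2/(x + 6) = (x² + 9*x + 6)/(x² + 6*x)
Denominator: (x + 2)/x + 5/x = (x + 7)/x
Divide: ((x² + 9*x + 6)/(x² + 6*x)) · (x/(x + 7)) = (x² + 9*x + 6)/(x² + 13*x + 42)

(x² + 9*x + 6)/(x² + 13*x + 42)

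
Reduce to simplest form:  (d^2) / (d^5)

Quotient: (d^-3)

d^(-3)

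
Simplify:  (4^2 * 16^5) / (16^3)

4^2 = 2^4; 16^5 = 2^20; 16^3 = 2^12
Combine exponents: 2^12

2^12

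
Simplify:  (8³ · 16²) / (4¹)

2^15

8³ = 2^9; 16² = 2^8; 4¹ = 2^2
Combine exponents: 2^15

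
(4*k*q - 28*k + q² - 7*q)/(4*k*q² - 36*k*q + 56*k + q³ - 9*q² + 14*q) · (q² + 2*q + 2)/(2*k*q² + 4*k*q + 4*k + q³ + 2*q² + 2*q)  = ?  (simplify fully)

1/(2*k*q - 4*k + q² - 2*q)

Factor: 4*k*q - 28*k + q² - 7*q = (q - 7)·(4*k + q);  4*k*q² - 36*k*q + 56*k + q³ - 9*q² + 14*q = (q - 2)·(q - 7)·(4*k + q);  2*k*q² + 4*k*q + 4*k + q³ + 2*q² + 2*q = (q² + 2*q + 2)·(2*k + q)
Cancel the common factors (q² + 2*q + 2), (q - 7), (4*k + q).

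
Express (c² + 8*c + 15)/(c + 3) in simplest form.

c + 5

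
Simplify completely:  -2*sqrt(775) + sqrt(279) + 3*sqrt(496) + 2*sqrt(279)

2*sqrt(775) = 10*sqrt(31); sqrt(279) = 3*sqrt(31); 3*sqrt(496) = 12*sqrt(31); 2*sqrt(279) = 6*sqrt(31)
Combine: (-10 + 3 + 12 + 6)·sqrt(31) = 11*sqrt(31)

11*sqrt(31)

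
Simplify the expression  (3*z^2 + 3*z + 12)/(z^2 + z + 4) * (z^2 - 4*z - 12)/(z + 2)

3*z - 18

Factor: 3*z^2 + 3*z + 12 = 3*(z^2 + z + 4);  z^2 - 4*z - 12 = (z + 2)*(z - 6)
Cancel the common factors (z^2 + z + 4), (z + 2).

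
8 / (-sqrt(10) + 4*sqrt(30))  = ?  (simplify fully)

(4*sqrt(10) + 16*sqrt(30))/235

Multiply numerator and denominator by sqrt(10) + 4*sqrt(30).
Denominator becomes 470; numerator becomes 8*sqrt(10) + 32*sqrt(30).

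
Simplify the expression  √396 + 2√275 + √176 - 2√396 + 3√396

26*√11

√396 = 6*√11; 2√275 = 10*√11; √176 = 4*√11; 2√396 = 12*√11; 3√396 = 18*√11
Combine: (6 + 10 + 4 - 12 + 18)·√11 = 26*√11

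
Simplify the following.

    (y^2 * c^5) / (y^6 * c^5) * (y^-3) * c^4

c^4/y^7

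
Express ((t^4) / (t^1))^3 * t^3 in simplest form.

t^12

Inside the bracket: t^3
Raise to the power 3: t^9
Multiply by t^3: add exponents.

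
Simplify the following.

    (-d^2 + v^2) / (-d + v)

d + v

-d^2 + v^2 factors as (-d + v)*(d + v).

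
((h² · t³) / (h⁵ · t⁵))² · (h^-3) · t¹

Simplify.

1/(h⁹*t³)

Inside the bracket: (h^-3) · (t^-2)
Raise to the power 2: (h^-6) · (t^-4)
Multiply by (h^-3) · t¹: add exponents.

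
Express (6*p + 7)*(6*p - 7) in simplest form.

36*p**2 - 49

Product of conjugates: (P+Q)(P-Q) = P**2 - Q**2.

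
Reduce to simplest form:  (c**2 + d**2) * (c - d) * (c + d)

Telescope via difference of squares: (c+d)(c-d) = c**2 - d**2, then repeat with the next factor.

c**4 - d**4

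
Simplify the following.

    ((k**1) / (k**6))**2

k**(-10)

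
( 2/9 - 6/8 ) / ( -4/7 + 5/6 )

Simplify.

Numerator: 2/9 - 6/8 = -19/36
Denominator: -4/7 + 5/6 = 11/42
Divide: (-19/36) · (42/11) = -133/66

-133/66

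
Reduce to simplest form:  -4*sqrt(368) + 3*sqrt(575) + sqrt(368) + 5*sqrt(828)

33*sqrt(23)

4*sqrt(368) = 16*sqrt(23); 3*sqrt(575) = 15*sqrt(23); sqrt(368) = 4*sqrt(23); 5*sqrt(828) = 30*sqrt(23)
Combine: (-16 + 15 + 4 + 30)·sqrt(23) = 33*sqrt(23)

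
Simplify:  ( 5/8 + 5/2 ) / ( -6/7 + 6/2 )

35/24

Numerator: 5/8 + 5/2 = 25/8
Denominator: -6/7 + 6/2 = 15/7
Divide: (25/8) · (7/15) = 35/24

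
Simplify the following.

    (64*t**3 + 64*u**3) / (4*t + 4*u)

16*t**2 - 16*t*u + 16*u**2

Factor as (a+b)(a**2-ab+b**2) with a=(4*t), b=(4*u).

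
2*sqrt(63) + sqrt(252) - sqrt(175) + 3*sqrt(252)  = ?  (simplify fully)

2*sqrt(63) = 6*sqrt(7); sqrt(252) = 6*sqrt(7); sqrt(175) = 5*sqrt(7); 3*sqrt(252) = 18*sqrt(7)
Combine: (6 + 6 - 5 + 18)·sqrt(7) = 25*sqrt(7)

25*sqrt(7)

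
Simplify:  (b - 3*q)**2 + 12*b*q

After expansion: b**2 + 6*b*q + 9*q**2 — a perfect-square trinomial.

(b + 3*q)**2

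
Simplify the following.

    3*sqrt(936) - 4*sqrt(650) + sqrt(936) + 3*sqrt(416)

16*sqrt(26)

3*sqrt(936) = 18*sqrt(26); 4*sqrt(650) = 20*sqrt(26); sqrt(936) = 6*sqrt(26); 3*sqrt(416) = 12*sqrt(26)
Combine: (18 - 20 + 6 + 12)·sqrt(26) = 16*sqrt(26)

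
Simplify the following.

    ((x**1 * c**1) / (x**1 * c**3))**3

Inside the bracket: (c**-2)
Raise to the power 3: (c**-6)

c**(-6)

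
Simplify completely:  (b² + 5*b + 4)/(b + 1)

Factor: b² + 5*b + 4 = (b + 4)·(b + 1)
Cancel the common factor (b + 1).

b + 4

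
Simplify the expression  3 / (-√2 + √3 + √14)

(-13*√3 - 4*√21 + 15*√2 + 9*√14)/19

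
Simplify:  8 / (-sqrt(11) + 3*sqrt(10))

Multiply numerator and denominator by sqrt(11) + 3*sqrt(10).
Denominator becomes 79; numerator becomes 8*sqrt(11) + 24*sqrt(10).

(8*sqrt(11) + 24*sqrt(10))/79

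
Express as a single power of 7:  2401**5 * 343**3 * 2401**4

2401**5 = 7**20; 343**3 = 7**9; 2401**4 = 7**16
Combine exponents: 7**45

7**45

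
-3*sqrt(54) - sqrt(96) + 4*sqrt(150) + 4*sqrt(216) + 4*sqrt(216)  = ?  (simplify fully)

3*sqrt(54) = 9*sqrt(6); sqrt(96) = 4*sqrt(6); 4*sqrt(150) = 20*sqrt(6); 4*sqrt(216) = 24*sqrt(6); 4*sqrt(216) = 24*sqrt(6)
Combine: (-9 - 4 + 20 + 24 + 24)·sqrt(6) = 55*sqrt(6)

55*sqrt(6)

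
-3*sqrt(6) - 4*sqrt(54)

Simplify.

-15*sqrt(6)

3*sqrt(6) = 3*sqrt(6); 4*sqrt(54) = 12*sqrt(6)
Combine: (-3 - 12)·sqrt(6) = -15*sqrt(6)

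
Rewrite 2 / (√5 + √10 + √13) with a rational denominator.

Group as (√5 + √13) + √10; multiply by (√5 + √13) - √10, then rationalise the remaining surd.

(-5*√26 + √13 + 4*√10 + 9*√5)/49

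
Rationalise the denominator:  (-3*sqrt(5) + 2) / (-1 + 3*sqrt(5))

(-43 + 3*sqrt(5))/44

Multiply numerator and denominator by -3*sqrt(5) - 1.
Denominator becomes -44; numerator becomes -3*sqrt(5) + 43.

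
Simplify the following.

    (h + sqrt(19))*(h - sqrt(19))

h**2 - 19

Difference of squares with P = h, Q = sqrt(19).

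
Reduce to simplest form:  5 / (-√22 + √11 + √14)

Group as (√11 + √14) - √22; multiply by (√11 + √14) + √22, then rationalise the remaining surd.

(-15*√22 + 95*√14 + 125*√11 + 220*√7)/607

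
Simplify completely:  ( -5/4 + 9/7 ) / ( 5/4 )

1/35

Numerator: -5/4 + 9/7 = 1/28
Denominator: 5/4 = 5/4
Divide: (1/28) · (4/5) = 1/35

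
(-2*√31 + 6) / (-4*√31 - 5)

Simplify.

(-34*√31 + 278)/471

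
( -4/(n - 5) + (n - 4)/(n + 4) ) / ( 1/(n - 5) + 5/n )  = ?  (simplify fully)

Numerator: -4/(n - 5) + (n - 4)/(n + 4) = (n**2 - 13*n + 4)/(n**2 - n - 20)
Denominator: 1/(n - 5) + 5/n = (6*n - 25)/(n**2 - 5*n)
Divide: ((n**2 - 13*n + 4)/(n**2 - n - 20)) · ((n**2 - 5*n)/(6*n - 25)) = (n**3 - 13*n**2 + 4*n)/(6*n**2 - n - 100)

(n**3 - 13*n**2 + 4*n)/(6*n**2 - n - 100)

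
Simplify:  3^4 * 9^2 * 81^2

3^4 = 3^4; 9^2 = 3^4; 81^2 = 3^8
Combine exponents: 3^16

3^16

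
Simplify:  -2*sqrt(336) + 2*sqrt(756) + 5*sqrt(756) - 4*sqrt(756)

10*sqrt(21)

2*sqrt(336) = 8*sqrt(21); 2*sqrt(756) = 12*sqrt(21); 5*sqrt(756) = 30*sqrt(21); 4*sqrt(756) = 24*sqrt(21)
Combine: (-8 + 12 + 30 - 24)·sqrt(21) = 10*sqrt(21)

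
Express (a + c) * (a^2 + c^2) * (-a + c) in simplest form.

(c+a)(c-a) = -a^2 + c^2; continue pairing.

-a^4 + c^4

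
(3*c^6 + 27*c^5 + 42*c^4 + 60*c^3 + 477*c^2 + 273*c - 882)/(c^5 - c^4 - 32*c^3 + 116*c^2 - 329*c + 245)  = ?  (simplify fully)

(3*c^2 + 15*c + 18)/(c - 5)

Factor: 3*c^6 + 27*c^5 + 42*c^4 + 60*c^3 + 477*c^2 + 273*c - 882 = 3*(c + 7)*(c - 1)*(c + 3)*(c + 2)*(c^2 - 2*c + 7);  c^5 - c^4 - 32*c^3 + 116*c^2 - 329*c + 245 = (c - 1)*(c + 7)*(c - 5)*(c^2 - 2*c + 7)
Cancel the common factors (c^2 - 2*c + 7), (c - 1), (c + 7).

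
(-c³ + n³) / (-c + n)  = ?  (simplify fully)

n^3 - c^3 = (-c + n)(c² + c*n + n²).

c² + c*n + n²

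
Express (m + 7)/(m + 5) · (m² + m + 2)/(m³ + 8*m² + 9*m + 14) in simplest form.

1/(m + 5)

Factor: m³ + 8*m² + 9*m + 14 = (m² + m + 2)·(m + 7)
Cancel the common factors (m² + m + 2), (m + 7).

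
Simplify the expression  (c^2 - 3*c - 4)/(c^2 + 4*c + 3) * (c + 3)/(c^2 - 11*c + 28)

Factor: c^2 - 3*c - 4 = (c - 4)*(c + 1);  c^2 + 4*c + 3 = (c + 3)*(c + 1);  c^2 - 11*c + 28 = (c - 7)*(c - 4)
Cancel the common factors (c + 1), (c + 3), (c - 4).

1/(c - 7)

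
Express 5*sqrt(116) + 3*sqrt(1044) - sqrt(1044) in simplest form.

5*sqrt(116) = 10*sqrt(29); 3*sqrt(1044) = 18*sqrt(29); sqrt(1044) = 6*sqrt(29)
Combine: (10 + 18 - 6)·sqrt(29) = 22*sqrt(29)

22*sqrt(29)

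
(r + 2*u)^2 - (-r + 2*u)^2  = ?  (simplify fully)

Binomially expand both and collect terms in (2*u), r.

8*r*u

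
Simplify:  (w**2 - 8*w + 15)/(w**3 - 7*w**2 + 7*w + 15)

1/(w + 1)

Factor: w**2 - 8*w + 15 = (w - 5)*(w - 3);  w**3 - 7*w**2 + 7*w + 15 = (w - 5)*(w + 1)*(w - 3)
Cancel the common factors (w - 5), (w - 3).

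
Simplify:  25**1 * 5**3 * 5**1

5**6

25**1 = 5**2; 5**3 = 5**3; 5**1 = 5**1
Combine exponents: 5**6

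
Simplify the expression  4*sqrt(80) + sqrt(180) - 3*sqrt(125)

7*sqrt(5)

4*sqrt(80) = 16*sqrt(5); sqrt(180) = 6*sqrt(5); 3*sqrt(125) = 15*sqrt(5)
Combine: (16 + 6 - 15)·sqrt(5) = 7*sqrt(5)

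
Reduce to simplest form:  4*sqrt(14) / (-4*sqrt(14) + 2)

(-56 - 2*sqrt(14))/55

Multiply numerator and denominator by 2 + 4*sqrt(14).
Denominator becomes -220; numerator becomes 8*sqrt(14) + 224.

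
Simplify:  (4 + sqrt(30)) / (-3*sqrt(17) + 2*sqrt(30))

(-3*sqrt(510) - 60 - 12*sqrt(17) - 8*sqrt(30))/33

Multiply numerator and denominator by 2*sqrt(30) + 3*sqrt(17).
Denominator becomes -33; numerator becomes 8*sqrt(30) + 12*sqrt(17) + 60 + 3*sqrt(510).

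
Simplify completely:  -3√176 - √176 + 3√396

2*√11

3√176 = 12*√11; √176 = 4*√11; 3√396 = 18*√11
Combine: (-12 - 4 + 18)·√11 = 2*√11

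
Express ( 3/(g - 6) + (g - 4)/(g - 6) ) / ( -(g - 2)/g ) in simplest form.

(-g^2 + g)/(g^2 - 8*g + 12)

Numerator: 3/(g - 6) + (g - 4)/(g - 6) = (g - 1)/(g - 6)
Denominator: -(g - 2)/g = (-g + 2)/g
Divide: ((g - 1)/(g - 6)) · (g/(-g + 2)) = (-g^2 + g)/(g^2 - 8*g + 12)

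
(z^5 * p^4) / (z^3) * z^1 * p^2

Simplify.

Quotient: z^2 * p^4
Multiply by z^1 * p^2: add exponents.

p^6*z^3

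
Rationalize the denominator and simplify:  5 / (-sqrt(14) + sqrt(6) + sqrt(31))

(-23*sqrt(14) - 11*sqrt(31) + 39*sqrt(6) + 4*sqrt(651))/43

Group as (sqrt(6) + sqrt(31)) - sqrt(14); multiply by (sqrt(6) + sqrt(31)) + sqrt(14), then rationalise the remaining surd.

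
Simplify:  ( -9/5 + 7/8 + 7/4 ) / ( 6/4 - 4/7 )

231/260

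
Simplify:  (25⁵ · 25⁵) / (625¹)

25⁵ = 5^10; 25⁵ = 5^10; 625¹ = 5^4
Combine exponents: 5^16

5^16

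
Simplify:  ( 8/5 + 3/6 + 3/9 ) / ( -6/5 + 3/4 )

-146/27

Numerator: 8/5 + 3/6 + 3/9 = 73/30
Denominator: -6/5 + 3/4 = -9/20
Divide: (73/30) · (-20/9) = -146/27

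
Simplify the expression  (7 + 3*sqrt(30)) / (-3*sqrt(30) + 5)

Multiply numerator and denominator by 5 + 3*sqrt(30).
Denominator becomes -245; numerator becomes 36*sqrt(30) + 305.

(-305 - 36*sqrt(30))/245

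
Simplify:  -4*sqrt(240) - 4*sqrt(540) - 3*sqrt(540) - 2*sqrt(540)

-70*sqrt(15)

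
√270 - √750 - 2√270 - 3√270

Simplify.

-17*√30

√270 = 3*√30; √750 = 5*√30; 2√270 = 6*√30; 3√270 = 9*√30
Combine: (3 - 5 - 6 - 9)·√30 = -17*√30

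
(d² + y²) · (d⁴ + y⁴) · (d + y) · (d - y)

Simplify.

d⁸ - y⁸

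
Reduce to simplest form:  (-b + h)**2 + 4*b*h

(b + h)**2

Expanding gives b**2 + 2*b*h + h**2, a perfect square.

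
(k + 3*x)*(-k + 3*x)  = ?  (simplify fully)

Difference of squares with P = 3*x, Q = k.

-k**2 + 9*x**2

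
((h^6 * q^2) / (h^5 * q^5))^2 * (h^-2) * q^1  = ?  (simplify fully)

q^(-5)

Inside the bracket: h^1 * (q^-3)
Raise to the power 2: h^2 * (q^-6)
Multiply by (h^-2) * q^1: add exponents.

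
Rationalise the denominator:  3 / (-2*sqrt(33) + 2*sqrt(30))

Multiply numerator and denominator by 2*sqrt(30) + 2*sqrt(33).
Denominator becomes -12; numerator becomes 6*sqrt(30) + 6*sqrt(33).

(-sqrt(33) - sqrt(30))/2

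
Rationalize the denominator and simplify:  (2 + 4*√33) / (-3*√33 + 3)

(-67 - 3*√33)/48

Multiply numerator and denominator by 3 + 3*√33.
Denominator becomes -288; numerator becomes 18*√33 + 402.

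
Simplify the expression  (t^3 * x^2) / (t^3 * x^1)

Quotient: x^1

x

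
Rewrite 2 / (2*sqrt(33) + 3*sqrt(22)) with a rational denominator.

Multiply numerator and denominator by -2*sqrt(33) + 3*sqrt(22).
Denominator becomes 66; numerator becomes -4*sqrt(33) + 6*sqrt(22).

(-2*sqrt(33) + 3*sqrt(22))/33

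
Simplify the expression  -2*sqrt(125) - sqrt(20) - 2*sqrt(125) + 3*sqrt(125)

-7*sqrt(5)

2*sqrt(125) = 10*sqrt(5); sqrt(20) = 2*sqrt(5); 2*sqrt(125) = 10*sqrt(5); 3*sqrt(125) = 15*sqrt(5)
Combine: (-10 - 2 - 10 + 15)·sqrt(5) = -7*sqrt(5)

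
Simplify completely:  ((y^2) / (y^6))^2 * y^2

Inside the bracket: (y^-4)
Raise to the power 2: (y^-8)
Multiply by y^2: add exponents.

y^(-6)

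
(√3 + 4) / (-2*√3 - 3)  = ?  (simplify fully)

(-5*√3 + 6)/3

Multiply numerator and denominator by -3 + 2*√3.
Denominator becomes -3; numerator becomes -6 + 5*√3.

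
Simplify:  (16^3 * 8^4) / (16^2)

2^16

16^3 = 2^12; 8^4 = 2^12; 16^2 = 2^8
Combine exponents: 2^16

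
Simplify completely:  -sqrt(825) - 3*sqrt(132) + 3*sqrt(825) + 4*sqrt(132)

12*sqrt(33)

sqrt(825) = 5*sqrt(33); 3*sqrt(132) = 6*sqrt(33); 3*sqrt(825) = 15*sqrt(33); 4*sqrt(132) = 8*sqrt(33)
Combine: (-5 - 6 + 15 + 8)·sqrt(33) = 12*sqrt(33)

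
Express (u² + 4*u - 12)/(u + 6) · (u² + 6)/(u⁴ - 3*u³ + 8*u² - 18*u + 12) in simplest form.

Factor: u² + 4*u - 12 = (u - 2)·(u + 6);  u⁴ - 3*u³ + 8*u² - 18*u + 12 = (u - 1)·(u - 2)·(u² + 6)
Cancel the common factors (u² + 6), (u + 6), (u - 2).

1/(u - 1)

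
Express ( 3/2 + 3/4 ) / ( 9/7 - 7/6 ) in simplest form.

189/10

Numerator: 3/2 + 3/4 = 9/4
Denominator: 9/7 - 7/6 = 5/42
Divide: (9/4) · (42/5) = 189/10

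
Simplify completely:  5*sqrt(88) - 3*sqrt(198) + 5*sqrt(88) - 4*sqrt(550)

-9*sqrt(22)

5*sqrt(88) = 10*sqrt(22); 3*sqrt(198) = 9*sqrt(22); 5*sqrt(88) = 10*sqrt(22); 4*sqrt(550) = 20*sqrt(22)
Combine: (10 - 9 + 10 - 20)·sqrt(22) = -9*sqrt(22)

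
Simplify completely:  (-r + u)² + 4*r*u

Expand the square and combine the 4*r*u term.

(r + u)²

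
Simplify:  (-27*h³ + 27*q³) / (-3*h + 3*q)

Factor as (a-b)(a^2+ab+b^2) with a=(3*q), b=(3*h).

9*h² + 9*h*q + 9*q²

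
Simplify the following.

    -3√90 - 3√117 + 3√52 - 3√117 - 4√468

3√90 = 9*√10; 3√117 = 9*√13; 3√52 = 6*√13; 3√117 = 9*√13; 4√468 = 24*√13

-36*√13 - 9*√10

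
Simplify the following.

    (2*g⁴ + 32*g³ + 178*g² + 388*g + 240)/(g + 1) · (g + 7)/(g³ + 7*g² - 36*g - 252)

(2*g² + 18*g + 40)/(g - 6)

Factor: 2*g⁴ + 32*g³ + 178*g² + 388*g + 240 = 2·(g + 4)·(g + 1)·(g + 5)·(g + 6);  g³ + 7*g² - 36*g - 252 = (g - 6)·(g + 7)·(g + 6)
Cancel the common factors (g + 7), (g + 1), (g + 6).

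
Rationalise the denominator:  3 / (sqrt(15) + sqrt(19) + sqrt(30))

Group as (sqrt(19) + sqrt(30)) + sqrt(15); multiply by (sqrt(19) + sqrt(30)) - sqrt(15), then rationalise the remaining surd.

(-45*sqrt(38) + 6*sqrt(30) + 39*sqrt(19) + 51*sqrt(15))/562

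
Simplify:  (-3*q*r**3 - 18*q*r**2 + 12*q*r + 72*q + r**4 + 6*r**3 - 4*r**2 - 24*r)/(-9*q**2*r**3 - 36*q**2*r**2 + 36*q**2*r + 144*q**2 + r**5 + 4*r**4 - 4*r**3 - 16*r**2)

Factor: -3*q*r**3 - 18*q*r**2 + 12*q*r + 72*q + r**4 + 6*r**3 - 4*r**2 - 24*r = (r - 2)*(r + 2)*(-3*q + r)*(r + 6);  -9*q**2*r**3 - 36*q**2*r**2 + 36*q**2*r + 144*q**2 + r**5 + 4*r**4 - 4*r**3 - 16*r**2 = (-3*q + r)*(r - 2)*(r + 4)*(3*q + r)*(r + 2)
Cancel the common factors (r + 2), (-3*q + r), (r - 2).

(r + 6)/(3*q*r + 12*q + r**2 + 4*r)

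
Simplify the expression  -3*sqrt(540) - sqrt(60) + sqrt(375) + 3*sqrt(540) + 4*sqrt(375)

23*sqrt(15)

3*sqrt(540) = 18*sqrt(15); sqrt(60) = 2*sqrt(15); sqrt(375) = 5*sqrt(15); 3*sqrt(540) = 18*sqrt(15); 4*sqrt(375) = 20*sqrt(15)
Combine: (-18 - 2 + 5 + 18 + 20)·sqrt(15) = 23*sqrt(15)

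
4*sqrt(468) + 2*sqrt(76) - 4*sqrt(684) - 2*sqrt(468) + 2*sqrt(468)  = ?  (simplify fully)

-20*sqrt(19) + 24*sqrt(13)

4*sqrt(468) = 24*sqrt(13); 2*sqrt(76) = 4*sqrt(19); 4*sqrt(684) = 24*sqrt(19); 2*sqrt(468) = 12*sqrt(13); 2*sqrt(468) = 12*sqrt(13)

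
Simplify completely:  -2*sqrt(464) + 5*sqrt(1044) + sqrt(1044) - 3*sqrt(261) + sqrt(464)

23*sqrt(29)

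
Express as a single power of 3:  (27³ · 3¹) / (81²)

27³ = 3^9; 3¹ = 3^1; 81² = 3^8
Combine exponents: 3^2

3^2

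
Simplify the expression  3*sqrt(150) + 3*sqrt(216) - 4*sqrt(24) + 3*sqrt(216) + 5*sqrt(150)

3*sqrt(150) = 15*sqrt(6); 3*sqrt(216) = 18*sqrt(6); 4*sqrt(24) = 8*sqrt(6); 3*sqrt(216) = 18*sqrt(6); 5*sqrt(150) = 25*sqrt(6)
Combine: (15 + 18 - 8 + 18 + 25)·sqrt(6) = 68*sqrt(6)

68*sqrt(6)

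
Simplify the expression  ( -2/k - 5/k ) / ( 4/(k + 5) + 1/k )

Numerator: -2/k - 5/k = -7/k
Denominator: 4/(k + 5) + 1/k = (5*k + 5)/(k**2 + 5*k)
Divide: (-7/k) · ((k**2 + 5*k)/(5*k + 5)) = (-7*k - 35)/(5*k + 5)

(-7*k - 35)/(5*k + 5)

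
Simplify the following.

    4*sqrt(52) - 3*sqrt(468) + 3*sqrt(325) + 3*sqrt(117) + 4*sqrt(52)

22*sqrt(13)

4*sqrt(52) = 8*sqrt(13); 3*sqrt(468) = 18*sqrt(13); 3*sqrt(325) = 15*sqrt(13); 3*sqrt(117) = 9*sqrt(13); 4*sqrt(52) = 8*sqrt(13)
Combine: (8 - 18 + 15 + 9 + 8)·sqrt(13) = 22*sqrt(13)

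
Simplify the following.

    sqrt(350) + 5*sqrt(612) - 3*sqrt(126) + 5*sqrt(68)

sqrt(350) = 5*sqrt(14); 5*sqrt(612) = 30*sqrt(17); 3*sqrt(126) = 9*sqrt(14); 5*sqrt(68) = 10*sqrt(17)

-4*sqrt(14) + 40*sqrt(17)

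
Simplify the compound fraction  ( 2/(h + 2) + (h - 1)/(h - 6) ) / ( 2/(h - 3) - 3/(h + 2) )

(-h**3 + 23*h - 42)/(h**2 - 19*h + 78)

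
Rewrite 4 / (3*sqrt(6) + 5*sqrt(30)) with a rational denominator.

Multiply numerator and denominator by -3*sqrt(6) + 5*sqrt(30).
Denominator becomes 696; numerator becomes -12*sqrt(6) + 20*sqrt(30).

(-3*sqrt(6) + 5*sqrt(30))/174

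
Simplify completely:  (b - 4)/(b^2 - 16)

1/(b + 4)

Factor: b^2 - 16 = (b - 4)*(b + 4)
Cancel the common factor (b - 4).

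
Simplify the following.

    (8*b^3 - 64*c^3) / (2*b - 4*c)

4*b^2 + 8*b*c + 16*c^2

(2*b)^3 - (4*c)^3 = (2*b - 4*c)(4*b^2 + 8*b*c + 16*c^2).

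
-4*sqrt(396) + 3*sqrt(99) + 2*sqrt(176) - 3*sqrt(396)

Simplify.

4*sqrt(396) = 24*sqrt(11); 3*sqrt(99) = 9*sqrt(11); 2*sqrt(176) = 8*sqrt(11); 3*sqrt(396) = 18*sqrt(11)
Combine: (-24 + 9 + 8 - 18)·sqrt(11) = -25*sqrt(11)

-25*sqrt(11)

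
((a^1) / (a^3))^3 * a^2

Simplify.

a^(-4)

Inside the bracket: (a^-2)
Raise to the power 3: (a^-6)
Multiply by a^2: add exponents.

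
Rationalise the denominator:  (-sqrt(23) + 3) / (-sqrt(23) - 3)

(-3*sqrt(23) + 16)/7

Multiply numerator and denominator by -3 + sqrt(23).
Denominator becomes -14; numerator becomes -32 + 6*sqrt(23).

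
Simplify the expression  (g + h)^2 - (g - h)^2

Only the odd-power cross terms survive.

4*g*h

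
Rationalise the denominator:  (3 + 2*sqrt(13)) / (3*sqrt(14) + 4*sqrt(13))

Multiply numerator and denominator by -3*sqrt(14) + 4*sqrt(13).
Denominator becomes 82; numerator becomes -6*sqrt(182) - 9*sqrt(14) + 12*sqrt(13) + 104.

(-6*sqrt(182) - 9*sqrt(14) + 12*sqrt(13) + 104)/82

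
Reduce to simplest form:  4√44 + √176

4√44 = 8*√11; √176 = 4*√11
Combine: (8 + 4)·√11 = 12*√11

12*√11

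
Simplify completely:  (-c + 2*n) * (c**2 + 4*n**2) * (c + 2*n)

-c**4 + 16*n**4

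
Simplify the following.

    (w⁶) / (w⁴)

Quotient: w²

w²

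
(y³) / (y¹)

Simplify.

Quotient: y²

y²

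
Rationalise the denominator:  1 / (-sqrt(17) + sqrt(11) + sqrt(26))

Group as (sqrt(11) + sqrt(26)) - sqrt(17); multiply by (sqrt(11) + sqrt(26)) + sqrt(17), then rationalise the remaining surd.

(-10*sqrt(17) + sqrt(26) + 16*sqrt(11) + sqrt(4862))/372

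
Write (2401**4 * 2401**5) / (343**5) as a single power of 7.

7**21

2401**4 = 7**16; 2401**5 = 7**20; 343**5 = 7**15
Combine exponents: 7**21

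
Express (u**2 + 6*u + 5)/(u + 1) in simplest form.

u + 5

Factor: u**2 + 6*u + 5 = (u + 1)*(u + 5)
Cancel the common factor (u + 1).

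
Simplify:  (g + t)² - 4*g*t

(g - t)²

After expansion: g² - 2*g*t + t² — a perfect-square trinomial.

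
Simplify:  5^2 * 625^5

5^22

5^2 = 5^2; 625^5 = 5^20
Combine exponents: 5^22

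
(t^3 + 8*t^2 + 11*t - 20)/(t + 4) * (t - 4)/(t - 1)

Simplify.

t^2 + t - 20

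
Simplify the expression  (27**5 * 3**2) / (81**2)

27**5 = 3**15; 3**2 = 3**2; 81**2 = 3**8
Combine exponents: 3**9

3**9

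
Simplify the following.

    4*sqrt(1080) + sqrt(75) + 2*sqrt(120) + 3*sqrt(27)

4*sqrt(1080) = 24*sqrt(30); sqrt(75) = 5*sqrt(3); 2*sqrt(120) = 4*sqrt(30); 3*sqrt(27) = 9*sqrt(3)

14*sqrt(3) + 28*sqrt(30)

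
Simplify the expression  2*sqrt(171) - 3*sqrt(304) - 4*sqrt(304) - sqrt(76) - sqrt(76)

2*sqrt(171) = 6*sqrt(19); 3*sqrt(304) = 12*sqrt(19); 4*sqrt(304) = 16*sqrt(19); sqrt(76) = 2*sqrt(19); sqrt(76) = 2*sqrt(19)
Combine: (6 - 12 - 16 - 2 - 2)·sqrt(19) = -26*sqrt(19)

-26*sqrt(19)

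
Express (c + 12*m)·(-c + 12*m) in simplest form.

Difference of squares with P = 12*m, Q = c.

-c² + 144*m²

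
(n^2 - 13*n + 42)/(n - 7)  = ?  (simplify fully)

n - 6

Factor: n^2 - 13*n + 42 = (n - 7)*(n - 6)
Cancel the common factor (n - 7).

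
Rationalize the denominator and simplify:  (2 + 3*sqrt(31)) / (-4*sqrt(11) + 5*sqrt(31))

(8*sqrt(11) + 10*sqrt(31) + 12*sqrt(341) + 465)/599

Multiply numerator and denominator by 4*sqrt(11) + 5*sqrt(31).
Denominator becomes 599; numerator becomes 8*sqrt(11) + 10*sqrt(31) + 12*sqrt(341) + 465.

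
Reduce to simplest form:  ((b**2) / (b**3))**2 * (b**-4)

Inside the bracket: (b**-1)
Raise to the power 2: (b**-2)
Multiply by (b**-4): add exponents.

b**(-6)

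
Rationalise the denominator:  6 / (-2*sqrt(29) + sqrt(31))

Multiply numerator and denominator by sqrt(31) + 2*sqrt(29).
Denominator becomes -85; numerator becomes 6*sqrt(31) + 12*sqrt(29).

(-12*sqrt(29) - 6*sqrt(31))/85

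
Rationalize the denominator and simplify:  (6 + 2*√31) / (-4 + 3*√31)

(26*√31 + 210)/263

Multiply numerator and denominator by -3*√31 - 4.
Denominator becomes -263; numerator becomes -210 - 26*√31.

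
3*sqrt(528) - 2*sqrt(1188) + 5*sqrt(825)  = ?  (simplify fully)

3*sqrt(528) = 12*sqrt(33); 2*sqrt(1188) = 12*sqrt(33); 5*sqrt(825) = 25*sqrt(33)
Combine: (12 - 12 + 25)·sqrt(33) = 25*sqrt(33)

25*sqrt(33)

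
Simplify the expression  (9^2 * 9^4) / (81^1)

9^2 = 3^4; 9^4 = 3^8; 81^1 = 3^4
Combine exponents: 3^8

3^8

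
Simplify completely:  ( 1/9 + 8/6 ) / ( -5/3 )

Numerator: 1/9 + 8/6 = 13/9
Denominator: -5/3 = -5/3
Divide: (13/9) · (-3/5) = -13/15

-13/15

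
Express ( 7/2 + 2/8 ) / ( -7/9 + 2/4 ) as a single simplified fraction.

Numerator: 7/2 + 2/8 = 15/4
Denominator: -7/9 + 2/4 = -5/18
Divide: (15/4) · (-18/5) = -27/2

-27/2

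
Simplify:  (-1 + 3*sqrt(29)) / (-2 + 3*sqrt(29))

(3*sqrt(29) + 259)/257

Multiply numerator and denominator by -3*sqrt(29) - 2.
Denominator becomes -257; numerator becomes -259 - 3*sqrt(29).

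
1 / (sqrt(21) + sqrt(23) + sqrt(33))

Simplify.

(-6*sqrt(1771) + 11*sqrt(33) + 31*sqrt(23) + 35*sqrt(21))/1811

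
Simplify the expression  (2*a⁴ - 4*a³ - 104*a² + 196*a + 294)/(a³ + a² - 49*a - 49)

2*a - 6

Factor: 2*a⁴ - 4*a³ - 104*a² + 196*a + 294 = 2·(a - 7)·(a + 1)·(a + 7)·(a - 3);  a³ + a² - 49*a - 49 = (a + 7)·(a - 7)·(a + 1)
Cancel the common factors (a + 1), (a - 7), (a + 7).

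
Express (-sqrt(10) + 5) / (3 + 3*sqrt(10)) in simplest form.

(-5 + 2*sqrt(10))/9

Multiply numerator and denominator by -3*sqrt(10) + 3.
Denominator becomes -81; numerator becomes -18*sqrt(10) + 45.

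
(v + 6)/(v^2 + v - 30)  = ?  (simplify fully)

1/(v - 5)

Factor: v^2 + v - 30 = (v - 5)*(v + 6)
Cancel the common factor (v + 6).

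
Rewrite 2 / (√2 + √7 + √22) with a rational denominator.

(-34*√7 - 54*√2 + 8*√77 + 26*√22)/113

Group as (√7 + √22) + √2; multiply by (√7 + √22) - √2, then rationalise the remaining surd.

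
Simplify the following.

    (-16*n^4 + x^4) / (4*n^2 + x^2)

Factor x^4 - (2*n)^4 and cancel (4*n^2 + x^2).

-4*n^2 + x^2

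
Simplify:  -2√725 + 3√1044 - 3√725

-7*√29

2√725 = 10*√29; 3√1044 = 18*√29; 3√725 = 15*√29
Combine: (-10 + 18 - 15)·√29 = -7*√29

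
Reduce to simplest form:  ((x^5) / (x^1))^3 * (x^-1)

x^11

Inside the bracket: x^4
Raise to the power 3: x^12
Multiply by (x^-1): add exponents.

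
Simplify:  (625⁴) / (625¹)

625⁴ = 5^16; 625¹ = 5^4
Combine exponents: 5^12

5^12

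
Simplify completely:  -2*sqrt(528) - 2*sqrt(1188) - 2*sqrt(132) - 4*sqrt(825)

-44*sqrt(33)

2*sqrt(528) = 8*sqrt(33); 2*sqrt(1188) = 12*sqrt(33); 2*sqrt(132) = 4*sqrt(33); 4*sqrt(825) = 20*sqrt(33)
Combine: (-8 - 12 - 4 - 20)·sqrt(33) = -44*sqrt(33)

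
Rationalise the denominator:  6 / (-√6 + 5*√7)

Multiply numerator and denominator by √6 + 5*√7.
Denominator becomes 169; numerator becomes 6*√6 + 30*√7.

(6*√6 + 30*√7)/169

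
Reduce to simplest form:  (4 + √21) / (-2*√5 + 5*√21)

(8*√5 + 2*√105 + 20*√21 + 105)/505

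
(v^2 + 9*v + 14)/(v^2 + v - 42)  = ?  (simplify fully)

Factor: v^2 + 9*v + 14 = (v + 7)*(v + 2);  v^2 + v - 42 = (v + 7)*(v - 6)
Cancel the common factor (v + 7).

(v + 2)/(v - 6)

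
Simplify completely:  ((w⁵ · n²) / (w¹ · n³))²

w⁸/n²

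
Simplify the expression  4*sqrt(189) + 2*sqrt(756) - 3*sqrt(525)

9*sqrt(21)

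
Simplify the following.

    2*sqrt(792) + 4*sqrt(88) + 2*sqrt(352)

2*sqrt(792) = 12*sqrt(22); 4*sqrt(88) = 8*sqrt(22); 2*sqrt(352) = 8*sqrt(22)
Combine: (12 + 8 + 8)·sqrt(22) = 28*sqrt(22)

28*sqrt(22)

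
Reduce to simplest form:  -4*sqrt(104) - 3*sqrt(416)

-20*sqrt(26)

4*sqrt(104) = 8*sqrt(26); 3*sqrt(416) = 12*sqrt(26)
Combine: (-8 - 12)·sqrt(26) = -20*sqrt(26)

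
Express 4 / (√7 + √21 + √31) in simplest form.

(-56*√93 - 12*√31 + 68*√21 + 180*√7)/579

Group as (√21 + √31) + √7; multiply by (√21 + √31) - √7, then rationalise the remaining surd.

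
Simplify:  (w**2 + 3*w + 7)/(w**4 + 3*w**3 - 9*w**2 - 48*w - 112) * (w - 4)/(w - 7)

1/(w**2 - 3*w - 28)

Factor: w**4 + 3*w**3 - 9*w**2 - 48*w - 112 = (w - 4)*(w + 4)*(w**2 + 3*w + 7)
Cancel the common factors (w**2 + 3*w + 7), (w - 4).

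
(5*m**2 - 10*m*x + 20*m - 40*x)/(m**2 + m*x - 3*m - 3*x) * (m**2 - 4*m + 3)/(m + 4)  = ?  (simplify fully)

Factor: 5*m**2 - 10*m*x + 20*m - 40*x = 5*(m + 4)*(m - 2*x);  m**2 + m*x - 3*m - 3*x = (m + x)*(m - 3);  m**2 - 4*m + 3 = (m - 1)*(m - 3)
Cancel the common factors (m + 4), (m - 3).

(5*m**2 - 10*m*x - 5*m + 10*x)/(m + x)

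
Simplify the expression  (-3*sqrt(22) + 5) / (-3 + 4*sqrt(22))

Multiply numerator and denominator by -4*sqrt(22) - 3.
Denominator becomes -343; numerator becomes -11*sqrt(22) + 249.

(-249 + 11*sqrt(22))/343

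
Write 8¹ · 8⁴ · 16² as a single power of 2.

8¹ = 2^3; 8⁴ = 2^12; 16² = 2^8
Combine exponents: 2^23

2^23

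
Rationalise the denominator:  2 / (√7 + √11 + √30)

(-√2310 - 6*√30 + 13*√11 + 17*√7)/41

Group as (√7 + √30) + √11; multiply by (√7 + √30) - √11, then rationalise the remaining surd.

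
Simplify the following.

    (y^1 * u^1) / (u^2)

Quotient: y^1 * (u^-1)

y/u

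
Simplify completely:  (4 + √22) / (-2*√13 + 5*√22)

(4*√13 + √286 + 10*√22 + 55)/249

Multiply numerator and denominator by 2*√13 + 5*√22.
Denominator becomes 498; numerator becomes 8*√13 + 2*√286 + 20*√22 + 110.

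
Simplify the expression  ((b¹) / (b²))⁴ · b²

b^(-2)

Inside the bracket: (b^-1)
Raise to the power 4: (b^-4)
Multiply by b²: add exponents.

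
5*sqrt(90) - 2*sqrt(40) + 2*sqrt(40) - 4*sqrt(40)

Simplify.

5*sqrt(90) = 15*sqrt(10); 2*sqrt(40) = 4*sqrt(10); 2*sqrt(40) = 4*sqrt(10); 4*sqrt(40) = 8*sqrt(10)
Combine: (15 - 4 + 4 - 8)·sqrt(10) = 7*sqrt(10)

7*sqrt(10)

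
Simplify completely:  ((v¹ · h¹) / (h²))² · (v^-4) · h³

h/v²

Inside the bracket: v¹ · (h^-1)
Raise to the power 2: v² · (h^-2)
Multiply by (v^-4) · h³: add exponents.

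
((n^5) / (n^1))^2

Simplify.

n^8

Inside the bracket: n^4
Raise to the power 2: n^8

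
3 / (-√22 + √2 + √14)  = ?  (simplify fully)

(9*√22 + 15*√14 + 51*√2 + 6*√154)/38

Group as (√2 + √14) - √22; multiply by (√2 + √14) + √22, then rationalise the remaining surd.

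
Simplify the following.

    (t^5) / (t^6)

1/t

Quotient: (t^-1)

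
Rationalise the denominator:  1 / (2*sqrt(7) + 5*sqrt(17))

(-2*sqrt(7) + 5*sqrt(17))/397

Multiply numerator and denominator by -5*sqrt(17) + 2*sqrt(7).
Denominator becomes -397; numerator becomes -5*sqrt(17) + 2*sqrt(7).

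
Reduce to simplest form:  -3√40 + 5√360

24*√10

3√40 = 6*√10; 5√360 = 30*√10
Combine: (-6 + 30)·√10 = 24*√10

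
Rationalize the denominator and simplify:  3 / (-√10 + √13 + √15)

(-9*√10 + 4*√15 + 6*√13 + 5*√78)/76

Group as (√13 + √15) - √10; multiply by (√13 + √15) + √10, then rationalise the remaining surd.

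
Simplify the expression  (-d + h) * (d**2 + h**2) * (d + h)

-d**4 + h**4

Telescope via difference of squares: (h+d)(h-d) = -d**2 + h**2, then repeat with the next factor.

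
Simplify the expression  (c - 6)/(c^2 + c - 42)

1/(c + 7)

Factor: c^2 + c - 42 = (c - 6)*(c + 7)
Cancel the common factor (c - 6).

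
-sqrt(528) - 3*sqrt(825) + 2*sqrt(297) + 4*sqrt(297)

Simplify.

-sqrt(33)

sqrt(528) = 4*sqrt(33); 3*sqrt(825) = 15*sqrt(33); 2*sqrt(297) = 6*sqrt(33); 4*sqrt(297) = 12*sqrt(33)
Combine: (-4 - 15 + 6 + 12)·sqrt(33) = -sqrt(33)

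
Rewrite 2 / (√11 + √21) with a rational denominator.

(-√11 + √21)/5

Multiply numerator and denominator by -√21 + √11.
Denominator becomes -10; numerator becomes -2*√21 + 2*√11.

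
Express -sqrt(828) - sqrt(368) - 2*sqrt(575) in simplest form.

sqrt(828) = 6*sqrt(23); sqrt(368) = 4*sqrt(23); 2*sqrt(575) = 10*sqrt(23)
Combine: (-6 - 4 - 10)·sqrt(23) = -20*sqrt(23)

-20*sqrt(23)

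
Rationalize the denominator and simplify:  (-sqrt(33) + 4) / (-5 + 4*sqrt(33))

Multiply numerator and denominator by -4*sqrt(33) - 5.
Denominator becomes -503; numerator becomes -11*sqrt(33) + 112.

(-112 + 11*sqrt(33))/503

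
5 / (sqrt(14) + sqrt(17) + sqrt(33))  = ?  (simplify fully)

(-5*sqrt(7854) - 5*sqrt(33) + 75*sqrt(17) + 90*sqrt(14))/474

Group as (sqrt(17) + sqrt(33)) + sqrt(14); multiply by (sqrt(17) + sqrt(33)) - sqrt(14), then rationalise the remaining surd.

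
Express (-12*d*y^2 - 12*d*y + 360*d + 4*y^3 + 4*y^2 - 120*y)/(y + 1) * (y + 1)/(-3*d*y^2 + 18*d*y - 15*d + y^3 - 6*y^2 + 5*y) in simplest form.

(4*y + 24)/(y - 1)

Factor: -12*d*y^2 - 12*d*y + 360*d + 4*y^3 + 4*y^2 - 120*y = 4*(y + 6)*(y - 5)*(-3*d + y);  -3*d*y^2 + 18*d*y - 15*d + y^3 - 6*y^2 + 5*y = (y - 1)*(y - 5)*(-3*d + y)
Cancel the common factors (y - 5), (-3*d + y), (y + 1).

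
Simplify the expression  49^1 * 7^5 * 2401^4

7^23

49^1 = 7^2; 7^5 = 7^5; 2401^4 = 7^16
Combine exponents: 7^23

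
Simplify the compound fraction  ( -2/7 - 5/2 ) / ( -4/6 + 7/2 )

-117/119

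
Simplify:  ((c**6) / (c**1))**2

Inside the bracket: c**5
Raise to the power 2: c**10

c**10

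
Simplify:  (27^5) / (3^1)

27^5 = 3^15; 3^1 = 3^1
Combine exponents: 3^14

3^14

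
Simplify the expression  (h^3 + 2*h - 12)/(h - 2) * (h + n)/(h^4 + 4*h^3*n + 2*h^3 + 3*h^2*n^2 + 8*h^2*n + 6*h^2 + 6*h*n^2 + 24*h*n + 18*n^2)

1/(h + 3*n)

Factor: h^3 + 2*h - 12 = (h^2 + 2*h + 6)*(h - 2);  h^4 + 4*h^3*n + 2*h^3 + 3*h^2*n^2 + 8*h^2*n + 6*h^2 + 6*h*n^2 + 24*h*n + 18*n^2 = (h + n)*(h^2 + 2*h + 6)*(h + 3*n)
Cancel the common factors (h^2 + 2*h + 6), (h - 2), (h + n).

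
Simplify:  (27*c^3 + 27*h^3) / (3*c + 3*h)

9*c^2 - 9*c*h + 9*h^2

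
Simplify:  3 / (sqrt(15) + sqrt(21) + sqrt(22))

(-9*sqrt(770) + 21*sqrt(22) + 24*sqrt(21) + 42*sqrt(15))/532

Group as (sqrt(15) + sqrt(21)) + sqrt(22); multiply by (sqrt(15) + sqrt(21)) - sqrt(22), then rationalise the remaining surd.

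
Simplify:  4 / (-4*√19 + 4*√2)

Multiply numerator and denominator by 4*√2 + 4*√19.
Denominator becomes -272; numerator becomes 16*√2 + 16*√19.

(-√19 - √2)/17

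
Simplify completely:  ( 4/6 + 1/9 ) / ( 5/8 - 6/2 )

-56/171

Numerator: 4/6 + 1/9 = 7/9
Denominator: 5/8 - 6/2 = -19/8
Divide: (7/9) · (-8/19) = -56/171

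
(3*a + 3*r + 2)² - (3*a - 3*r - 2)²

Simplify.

12*a*(3*r + 2)

Binomially expand both and collect terms in (3*a), (3*r + 2).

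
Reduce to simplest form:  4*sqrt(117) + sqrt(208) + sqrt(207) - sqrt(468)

4*sqrt(117) = 12*sqrt(13); sqrt(208) = 4*sqrt(13); sqrt(207) = 3*sqrt(23); sqrt(468) = 6*sqrt(13)

3*sqrt(23) + 10*sqrt(13)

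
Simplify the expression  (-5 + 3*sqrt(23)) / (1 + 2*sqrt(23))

(-sqrt(23) + 11)/7

Multiply numerator and denominator by -2*sqrt(23) + 1.
Denominator becomes -91; numerator becomes -143 + 13*sqrt(23).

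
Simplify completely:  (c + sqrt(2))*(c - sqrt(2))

Difference of squares with P = c, Q = sqrt(2).

c^2 - 2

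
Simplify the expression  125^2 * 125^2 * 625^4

5^28

125^2 = 5^6; 125^2 = 5^6; 625^4 = 5^16
Combine exponents: 5^28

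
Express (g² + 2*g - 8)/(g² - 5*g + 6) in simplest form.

Factor: g² + 2*g - 8 = (g + 4)·(g - 2);  g² - 5*g + 6 = (g - 3)·(g - 2)
Cancel the common factor (g - 2).

(g + 4)/(g - 3)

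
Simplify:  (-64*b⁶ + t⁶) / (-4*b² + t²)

Factor t^6 - (2*b)^6 and cancel (-4*b² + t²).

16*b⁴ + 4*b²*t² + t⁴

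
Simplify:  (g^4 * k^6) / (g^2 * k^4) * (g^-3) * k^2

Quotient: g^2 * k^2
Multiply by (g^-3) * k^2: add exponents.

k^4/g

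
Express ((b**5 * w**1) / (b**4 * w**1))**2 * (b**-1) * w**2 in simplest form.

Inside the bracket: b**1
Raise to the power 2: b**2
Multiply by (b**-1) * w**2: add exponents.

b*w**2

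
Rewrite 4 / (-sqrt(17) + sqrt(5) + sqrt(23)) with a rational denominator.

Group as (sqrt(5) + sqrt(23)) - sqrt(17); multiply by (sqrt(5) + sqrt(23)) + sqrt(17), then rationalise the remaining surd.

(-44*sqrt(17) - 4*sqrt(23) + 140*sqrt(5) + 8*sqrt(1955))/339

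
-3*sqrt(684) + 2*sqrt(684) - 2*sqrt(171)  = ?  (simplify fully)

-12*sqrt(19)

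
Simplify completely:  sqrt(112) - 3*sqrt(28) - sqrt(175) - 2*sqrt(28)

-11*sqrt(7)

sqrt(112) = 4*sqrt(7); 3*sqrt(28) = 6*sqrt(7); sqrt(175) = 5*sqrt(7); 2*sqrt(28) = 4*sqrt(7)
Combine: (4 - 6 - 5 - 4)·sqrt(7) = -11*sqrt(7)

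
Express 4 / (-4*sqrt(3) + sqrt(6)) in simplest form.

Multiply numerator and denominator by sqrt(6) + 4*sqrt(3).
Denominator becomes -42; numerator becomes 4*sqrt(6) + 16*sqrt(3).

(-8*sqrt(3) - 2*sqrt(6))/21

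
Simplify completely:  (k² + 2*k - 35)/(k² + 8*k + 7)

(k - 5)/(k + 1)

Factor: k² + 2*k - 35 = (k + 7)·(k - 5);  k² + 8*k + 7 = (k + 7)·(k + 1)
Cancel the common factor (k + 7).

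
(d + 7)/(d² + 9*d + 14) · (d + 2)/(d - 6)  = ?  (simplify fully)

Factor: d² + 9*d + 14 = (d + 2)·(d + 7)
Cancel the common factors (d + 7), (d + 2).

1/(d - 6)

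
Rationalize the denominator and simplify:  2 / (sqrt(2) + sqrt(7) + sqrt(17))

Group as (sqrt(2) + sqrt(7)) + sqrt(17); multiply by (sqrt(2) + sqrt(7)) - sqrt(17), then rationalise the remaining surd.

(-6*sqrt(7) - 11*sqrt(2) + sqrt(238) + 4*sqrt(17))/2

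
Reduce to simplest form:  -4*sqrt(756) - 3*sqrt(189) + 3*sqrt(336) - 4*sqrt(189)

-33*sqrt(21)

4*sqrt(756) = 24*sqrt(21); 3*sqrt(189) = 9*sqrt(21); 3*sqrt(336) = 12*sqrt(21); 4*sqrt(189) = 12*sqrt(21)
Combine: (-24 - 9 + 12 - 12)·sqrt(21) = -33*sqrt(21)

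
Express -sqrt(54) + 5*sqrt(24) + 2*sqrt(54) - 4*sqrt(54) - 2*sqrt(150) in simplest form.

-9*sqrt(6)

sqrt(54) = 3*sqrt(6); 5*sqrt(24) = 10*sqrt(6); 2*sqrt(54) = 6*sqrt(6); 4*sqrt(54) = 12*sqrt(6); 2*sqrt(150) = 10*sqrt(6)
Combine: (-3 + 10 + 6 - 12 - 10)·sqrt(6) = -9*sqrt(6)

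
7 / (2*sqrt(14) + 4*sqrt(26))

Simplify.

(-7*sqrt(14) + 14*sqrt(26))/180

Multiply numerator and denominator by -4*sqrt(26) + 2*sqrt(14).
Denominator becomes -360; numerator becomes -28*sqrt(26) + 14*sqrt(14).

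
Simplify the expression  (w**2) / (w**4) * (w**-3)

w**(-5)

Quotient: (w**-2)
Multiply by (w**-3): add exponents.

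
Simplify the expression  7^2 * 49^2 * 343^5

7^2 = 7^2; 49^2 = 7^4; 343^5 = 7^15
Combine exponents: 7^21

7^21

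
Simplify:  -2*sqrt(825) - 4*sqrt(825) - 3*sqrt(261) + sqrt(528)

2*sqrt(825) = 10*sqrt(33); 4*sqrt(825) = 20*sqrt(33); 3*sqrt(261) = 9*sqrt(29); sqrt(528) = 4*sqrt(33)

-26*sqrt(33) - 9*sqrt(29)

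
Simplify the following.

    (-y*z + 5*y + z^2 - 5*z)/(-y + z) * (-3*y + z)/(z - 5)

Factor: -y*z + 5*y + z^2 - 5*z = (-y + z)*(z - 5)
Cancel the common factors (z - 5), (-y + z).

-3*y + z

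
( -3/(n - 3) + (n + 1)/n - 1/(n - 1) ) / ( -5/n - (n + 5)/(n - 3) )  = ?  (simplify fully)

Numerator: -3/(n - 3) + (n + 1)/n - 1/(n - 1) = (n**3 - 7*n**2 + 5*n + 3)/(n**3 - 4*n**2 + 3*n)
Denominator: -5/n - (n + 5)/(n - 3) = (-n**2 - 10*n + 15)/(n**2 - 3*n)
Divide: ((n**3 - 7*n**2 + 5*n + 3)/(n**3 - 4*n**2 + 3*n)) · ((n**2 - 3*n)/(-n**2 - 10*n + 15)) = (-n**3 + 7*n**2 - 5*n - 3)/(n**3 + 9*n**2 - 25*n + 15)

(-n**3 + 7*n**2 - 5*n - 3)/(n**3 + 9*n**2 - 25*n + 15)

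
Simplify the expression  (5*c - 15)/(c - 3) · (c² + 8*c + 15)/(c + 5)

Factor: 5*c - 15 = 5·(c - 3);  c² + 8*c + 15 = (c + 5)·(c + 3)
Cancel the common factors (c - 3), (c + 5).

5*c + 15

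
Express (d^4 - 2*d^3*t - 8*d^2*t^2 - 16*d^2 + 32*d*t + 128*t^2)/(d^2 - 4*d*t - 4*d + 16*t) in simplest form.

d^2 + 2*d*t + 4*d + 8*t

Factor: d^4 - 2*d^3*t - 8*d^2*t^2 - 16*d^2 + 32*d*t + 128*t^2 = (d + 2*t)*(d - 4)*(d - 4*t)*(d + 4);  d^2 - 4*d*t - 4*d + 16*t = (d - 4)*(d - 4*t)
Cancel the common factors (d - 4*t), (d - 4).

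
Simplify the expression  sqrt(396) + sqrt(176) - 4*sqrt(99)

sqrt(396) = 6*sqrt(11); sqrt(176) = 4*sqrt(11); 4*sqrt(99) = 12*sqrt(11)
Combine: (6 + 4 - 12)·sqrt(11) = -2*sqrt(11)

-2*sqrt(11)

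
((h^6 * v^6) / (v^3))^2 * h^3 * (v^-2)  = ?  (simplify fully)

Inside the bracket: h^6 * v^3
Raise to the power 2: h^12 * v^6
Multiply by h^3 * (v^-2): add exponents.

h^15*v^4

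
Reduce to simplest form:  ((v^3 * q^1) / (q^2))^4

v^12/q^4

Inside the bracket: v^3 * (q^-1)
Raise to the power 4: v^12 * (q^-4)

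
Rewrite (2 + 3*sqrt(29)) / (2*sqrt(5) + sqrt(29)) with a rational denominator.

(-6*sqrt(145) - 4*sqrt(5) + 2*sqrt(29) + 87)/9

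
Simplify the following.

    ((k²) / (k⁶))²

Inside the bracket: (k^-4)
Raise to the power 2: (k^-8)

k^(-8)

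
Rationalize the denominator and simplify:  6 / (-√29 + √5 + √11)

(26*√29 + 46*√11 + 70*√5 + 4*√1595)/17

Group as (√5 + √11) - √29; multiply by (√5 + √11) + √29, then rationalise the remaining surd.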